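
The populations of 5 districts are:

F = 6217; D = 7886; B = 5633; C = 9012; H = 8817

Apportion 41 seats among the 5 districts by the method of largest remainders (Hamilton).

Total 37565; standard divisor 37565/41 ≈ 916.22.
Standard quotas: F 6.7855, D 8.6071, B 6.1481, C 9.8361, H 9.6232.
Lower quotas: F 6, D 8, B 6, C 9, H 9 (sum 38, leaving 3 seats).
Remainders in descending order: C 0.8361, F 0.7855, H 0.6232, D 0.6071, B 0.1481.
Largest remainders: C, F, H receive the extra seats.

F 7, D 8, B 6, C 10, H 10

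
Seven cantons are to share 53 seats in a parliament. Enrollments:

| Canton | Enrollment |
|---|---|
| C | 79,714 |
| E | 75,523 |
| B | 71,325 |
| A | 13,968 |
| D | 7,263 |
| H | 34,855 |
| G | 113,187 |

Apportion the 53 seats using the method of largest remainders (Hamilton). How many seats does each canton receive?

The standard divisor is 395835/53 ≈ 7468.585.
Standard quotas: C 10.6732, E 10.1121, B 9.5500, A 1.8702, D 0.9725, H 4.6669, G 15.1551.
Lower quotas: C 10, E 10, B 9, A 1, D 0, H 4, G 15 (sum 49, leaving 4 seats).
Remainders in descending order: D 0.9725, A 0.8702, C 0.6732, H 0.6669, B 0.5500, G 0.1551, E 0.1121.
Largest remainders: D, A, C, H receive the extra seats.

C 11; E 10; B 9; A 2; D 1; H 5; G 15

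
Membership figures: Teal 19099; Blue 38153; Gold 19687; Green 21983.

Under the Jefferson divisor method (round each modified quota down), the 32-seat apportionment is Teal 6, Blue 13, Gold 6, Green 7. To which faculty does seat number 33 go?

Priority for the next seat is population ÷ (current seats + 1).
Priorities: Teal 2728.429, Blue 2725.214, Gold 2812.429, Green 2747.875.
Highest priority: Gold.

Gold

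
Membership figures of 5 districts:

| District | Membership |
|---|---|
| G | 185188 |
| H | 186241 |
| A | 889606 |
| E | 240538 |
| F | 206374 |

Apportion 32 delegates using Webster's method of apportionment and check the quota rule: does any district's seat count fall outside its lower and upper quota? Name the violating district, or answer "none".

Standard quotas: G 3.470, H 3.489, A 16.668, E 4.507, F 3.867.
Webster allocation: G 3, H 3, A 17, E 5, F 4.
Every allocation lies between the lower and upper quota.

none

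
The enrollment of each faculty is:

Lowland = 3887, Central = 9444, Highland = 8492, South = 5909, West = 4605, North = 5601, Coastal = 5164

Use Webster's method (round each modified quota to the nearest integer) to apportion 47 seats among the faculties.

Standard divisor 43102/47 ≈ 917.064; standard quotas: Lowland 4.239, Central 10.298, Highland 9.260, South 6.443, West 5.021, North 6.108, Coastal 5.631.
Rounding to the nearest integer gives 4, 10, 9, 6, 5, 6, 6 = 46 seats, so the divisor must be adjusted.
With modified divisor 904: modified quotas Lowland 4.300, Central 10.447, Highland 9.394, South 6.537, West 5.094, North 6.196, Coastal 5.712.
Rounding to the nearest integer: Lowland 4, Central 10, Highland 9, South 7, West 5, North 6, Coastal 6 (total 47).

Lowland=4, Central=10, Highland=9, South=7, West=5, North=6, Coastal=6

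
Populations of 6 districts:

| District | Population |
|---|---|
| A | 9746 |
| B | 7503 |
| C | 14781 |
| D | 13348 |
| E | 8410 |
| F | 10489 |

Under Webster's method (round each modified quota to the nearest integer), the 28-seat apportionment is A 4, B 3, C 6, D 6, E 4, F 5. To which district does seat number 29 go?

C

Priority for the next seat is population ÷ (current seats + 0.5).
Priorities: A 2165.778, B 2143.714, C 2274.000, D 2053.538, E 1868.889, F 1907.091.
Highest priority: C.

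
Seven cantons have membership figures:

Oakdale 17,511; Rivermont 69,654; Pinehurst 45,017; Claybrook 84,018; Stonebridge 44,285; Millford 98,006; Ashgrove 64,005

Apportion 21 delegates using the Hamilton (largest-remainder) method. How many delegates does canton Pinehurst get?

2

The standard divisor is 422496/21 ≈ 20118.857.
Standard quotas: Oakdale 0.8704, Rivermont 3.4621, Pinehurst 2.2376, Claybrook 4.1761, Stonebridge 2.2012, Millford 4.8714, Ashgrove 3.1813.
Lower quotas: Oakdale 0, Rivermont 3, Pinehurst 2, Claybrook 4, Stonebridge 2, Millford 4, Ashgrove 3 (sum 18, leaving 3 seats).
Remainders in descending order: Millford 0.8714, Oakdale 0.8704, Rivermont 0.4621, Pinehurst 0.2376, Stonebridge 0.2012, Ashgrove 0.1813, Claybrook 0.1761.
Largest remainders: Millford, Oakdale, Rivermont receive the extra seats.
Pinehurst receives 2.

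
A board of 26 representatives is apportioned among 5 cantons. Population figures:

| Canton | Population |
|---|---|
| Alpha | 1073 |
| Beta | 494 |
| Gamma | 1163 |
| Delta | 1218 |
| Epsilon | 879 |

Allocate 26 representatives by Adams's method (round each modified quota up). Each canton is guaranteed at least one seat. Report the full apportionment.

Alpha=6; Beta=3; Gamma=6; Delta=6; Epsilon=5

Standard divisor 4827/26 ≈ 185.654; standard quotas: Alpha 5.780, Beta 2.661, Gamma 6.264, Delta 6.561, Epsilon 4.735.
Rounding up gives 6, 3, 7, 7, 5 = 28 seats, so the divisor must be adjusted.
With modified divisor 210: modified quotas Alpha 5.110, Beta 2.352, Gamma 5.538, Delta 5.800, Epsilon 4.186.
Rounding up: Alpha 6, Beta 3, Gamma 6, Delta 6, Epsilon 5 (total 26).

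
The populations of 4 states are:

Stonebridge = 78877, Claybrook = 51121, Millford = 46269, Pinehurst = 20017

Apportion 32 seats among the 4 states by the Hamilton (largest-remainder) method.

The standard divisor is 196284/32 ≈ 6133.875.
Standard quotas: Stonebridge 12.8592, Claybrook 8.3342, Millford 7.5432, Pinehurst 3.2634.
Lower quotas: Stonebridge 12, Claybrook 8, Millford 7, Pinehurst 3 (sum 30, leaving 2 seats).
Remainders in descending order: Stonebridge 0.8592, Millford 0.5432, Claybrook 0.3342, Pinehurst 0.2634.
The surplus seats go to Stonebridge, Millford.

Stonebridge=13, Claybrook=8, Millford=8, Pinehurst=3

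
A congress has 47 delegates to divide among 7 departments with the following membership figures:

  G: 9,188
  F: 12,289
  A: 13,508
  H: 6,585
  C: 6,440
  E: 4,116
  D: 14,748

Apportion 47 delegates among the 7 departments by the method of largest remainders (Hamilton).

Total 66874; standard divisor 66874/47 ≈ 1422.851.
Standard quotas: G 6.4575, F 8.6369, A 9.4936, H 4.6280, C 4.5261, E 2.8928, D 10.3651.
Lower quotas: G 6, F 8, A 9, H 4, C 4, E 2, D 10 (sum 43, leaving 4 seats).
Remainders in descending order: E 0.8928, F 0.6369, H 0.6280, C 0.5261, A 0.4936, G 0.4575, D 0.3651.
The surplus seats go to E, F, H, C.

G 6, F 9, A 9, H 5, C 5, E 3, D 10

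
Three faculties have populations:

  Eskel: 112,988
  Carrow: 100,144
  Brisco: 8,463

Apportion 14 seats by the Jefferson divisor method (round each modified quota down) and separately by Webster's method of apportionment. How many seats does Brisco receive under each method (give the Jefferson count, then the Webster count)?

Jefferson: Eskel 7, Carrow 7, Brisco 0.
Webster: Eskel 7, Carrow 6, Brisco 1.
Brisco gets 0 under Jefferson and 1 under Webster.

0 and 1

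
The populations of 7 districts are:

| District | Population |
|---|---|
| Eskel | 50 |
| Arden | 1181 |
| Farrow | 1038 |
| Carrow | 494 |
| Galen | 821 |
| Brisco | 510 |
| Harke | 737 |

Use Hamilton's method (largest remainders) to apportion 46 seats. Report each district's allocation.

Eskel 0, Arden 11, Farrow 10, Carrow 5, Galen 8, Brisco 5, Harke 7

The standard divisor is 4831/46 ≈ 105.022.
Standard quotas: Eskel 0.476, Arden 11.245, Farrow 9.884, Carrow 4.704, Galen 7.817, Brisco 4.856, Harke 7.018.
Lower quotas: Eskel 0, Arden 11, Farrow 9, Carrow 4, Galen 7, Brisco 4, Harke 7 (sum 42, leaving 4 seats).
Remainders in descending order: Farrow 0.884, Brisco 0.856, Galen 0.817, Carrow 0.704, Eskel 0.476, Arden 0.245, Harke 0.018.
Largest remainders: Farrow, Brisco, Galen, Carrow receive the extra seats.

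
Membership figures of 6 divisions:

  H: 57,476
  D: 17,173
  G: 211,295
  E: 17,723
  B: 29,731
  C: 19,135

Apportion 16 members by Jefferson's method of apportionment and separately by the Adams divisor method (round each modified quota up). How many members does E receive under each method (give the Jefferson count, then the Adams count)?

Jefferson: H 3, D 0, G 11, E 0, B 1, C 1.
Adams: H 3, D 1, G 8, E 1, B 2, C 1.
E gets 0 under Jefferson and 1 under Adams.

0 and 1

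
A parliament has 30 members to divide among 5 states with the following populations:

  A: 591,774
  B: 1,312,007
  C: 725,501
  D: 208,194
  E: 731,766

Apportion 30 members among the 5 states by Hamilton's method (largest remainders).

A 5, B 11, C 6, D 2, E 6

Total 3569242; standard divisor 3569242/30 ≈ 118974.733.
Standard quotas: A 4.9739, B 11.0276, C 6.0979, D 1.7499, E 6.1506.
Lower quotas: A 4, B 11, C 6, D 1, E 6 (sum 28, leaving 2 seats).
Remainders in descending order: A 0.9739, D 0.7499, E 0.1506, C 0.0979, B 0.0276.
The surplus seats go to A, D.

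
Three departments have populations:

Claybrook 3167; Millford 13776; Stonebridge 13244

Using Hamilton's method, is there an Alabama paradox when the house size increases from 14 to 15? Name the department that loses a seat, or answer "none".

Claybrook

At 14 seats: Claybrook 2, Millford 6, Stonebridge 6.
At 15 seats: Claybrook 1, Millford 7, Stonebridge 7.
Claybrook drops from 2 to 1.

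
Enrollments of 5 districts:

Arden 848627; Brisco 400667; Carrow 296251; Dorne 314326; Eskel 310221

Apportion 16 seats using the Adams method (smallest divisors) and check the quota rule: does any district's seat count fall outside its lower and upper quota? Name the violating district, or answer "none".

none

Standard quotas: Arden 6.257, Brisco 2.954, Carrow 2.184, Dorne 2.318, Eskel 2.287.
Adams allocation: Arden 6, Brisco 3, Carrow 2, Dorne 3, Eskel 2.
Every allocation lies between the lower and upper quota.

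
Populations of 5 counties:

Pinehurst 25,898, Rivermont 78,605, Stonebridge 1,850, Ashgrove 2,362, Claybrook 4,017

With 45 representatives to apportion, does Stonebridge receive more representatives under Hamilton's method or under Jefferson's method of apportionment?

Hamilton

Hamilton: Pinehurst 10, Rivermont 31, Stonebridge 1, Ashgrove 1, Claybrook 2.
Jefferson: Pinehurst 10, Rivermont 33, Stonebridge 0, Ashgrove 1, Claybrook 1.
Stonebridge gets 1 under Hamilton and 0 under Jefferson.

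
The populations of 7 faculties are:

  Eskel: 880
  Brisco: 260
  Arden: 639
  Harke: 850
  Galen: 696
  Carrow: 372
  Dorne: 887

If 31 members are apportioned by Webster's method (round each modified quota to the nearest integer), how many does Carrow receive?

2

Standard divisor 4584/31 ≈ 147.871; standard quotas: Eskel 5.951, Brisco 1.758, Arden 4.321, Harke 5.748, Galen 4.707, Carrow 2.516, Dorne 5.998.
Rounding to the nearest integer gives 6, 2, 4, 6, 5, 3, 6 = 32 seats, so the divisor must be adjusted.
With modified divisor 150: modified quotas Eskel 5.867, Brisco 1.733, Arden 4.260, Harke 5.667, Galen 4.640, Carrow 2.480, Dorne 5.913.
Rounding to the nearest integer: Eskel 6, Brisco 2, Arden 4, Harke 6, Galen 5, Carrow 2, Dorne 6 (total 31).
Carrow receives 2.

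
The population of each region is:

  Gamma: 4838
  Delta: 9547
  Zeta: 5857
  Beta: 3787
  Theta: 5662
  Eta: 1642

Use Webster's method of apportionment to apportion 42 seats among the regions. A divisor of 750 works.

Gamma: 6, Delta: 13, Zeta: 8, Beta: 5, Theta: 8, Eta: 2

With modified divisor 750: modified quotas Gamma 6.451, Delta 12.729, Zeta 7.809, Beta 5.049, Theta 7.549, Eta 2.189.
Rounding to the nearest integer: Gamma 6, Delta 13, Zeta 8, Beta 5, Theta 8, Eta 2 (total 42).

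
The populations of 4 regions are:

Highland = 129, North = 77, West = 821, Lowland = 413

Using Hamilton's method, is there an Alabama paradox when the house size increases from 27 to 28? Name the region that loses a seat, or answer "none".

At 27 seats: Highland 2, North 2, West 15, Lowland 8.
At 28 seats: Highland 3, North 1, West 16, Lowland 8.
North drops from 2 to 1.

North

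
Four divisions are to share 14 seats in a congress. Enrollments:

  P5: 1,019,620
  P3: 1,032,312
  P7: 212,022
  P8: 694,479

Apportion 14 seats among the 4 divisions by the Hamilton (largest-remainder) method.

Total 2958433; standard divisor 2958433/14 ≈ 211316.643.
Standard quotas: P5 4.8251, P3 4.8851, P7 1.0033, P8 3.2864.
Lower quotas: P5 4, P3 4, P7 1, P8 3 (sum 12, leaving 2 seats).
Remainders in descending order: P3 0.8851, P5 0.8251, P8 0.2864, P7 0.0033.
Largest remainders: P3, P5 receive the extra seats.

P5: 5; P3: 5; P7: 1; P8: 3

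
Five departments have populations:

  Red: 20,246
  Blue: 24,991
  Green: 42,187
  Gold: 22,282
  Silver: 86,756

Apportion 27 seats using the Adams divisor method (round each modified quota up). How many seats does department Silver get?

11

Standard divisor 196462/27 ≈ 7276.37; standard quotas: Red 2.782, Blue 3.435, Green 5.798, Gold 3.062, Silver 11.923.
Rounding up gives 3, 4, 6, 4, 12 = 29 seats, so the divisor must be adjusted.
With modified divisor 8100: modified quotas Red 2.500, Blue 3.085, Green 5.208, Gold 2.751, Silver 10.711.
Rounding up: Red 3, Blue 4, Green 6, Gold 3, Silver 11 (total 27).
Silver receives 11.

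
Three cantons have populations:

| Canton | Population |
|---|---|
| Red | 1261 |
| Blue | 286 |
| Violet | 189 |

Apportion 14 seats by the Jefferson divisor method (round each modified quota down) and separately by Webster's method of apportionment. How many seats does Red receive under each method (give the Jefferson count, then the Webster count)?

11 and 10

Jefferson: Red 11, Blue 2, Violet 1.
Webster: Red 10, Blue 2, Violet 2.
Red gets 11 under Jefferson and 10 under Webster.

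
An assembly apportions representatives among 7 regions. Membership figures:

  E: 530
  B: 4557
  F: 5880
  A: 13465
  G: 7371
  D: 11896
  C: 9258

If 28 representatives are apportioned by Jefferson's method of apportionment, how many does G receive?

Standard divisor 52957/28 ≈ 1891.321; standard quotas: E 0.280, B 2.409, F 3.109, A 7.119, G 3.897, D 6.290, C 4.895.
Rounding down gives 0, 2, 3, 7, 3, 6, 4 = 25 seats, so the divisor must be adjusted.
With modified divisor 1690: modified quotas E 0.314, B 2.696, F 3.479, A 7.967, G 4.362, D 7.039, C 5.478.
Rounding down: E 0, B 2, F 3, A 7, G 4, D 7, C 5 (total 28).
G receives 4.

4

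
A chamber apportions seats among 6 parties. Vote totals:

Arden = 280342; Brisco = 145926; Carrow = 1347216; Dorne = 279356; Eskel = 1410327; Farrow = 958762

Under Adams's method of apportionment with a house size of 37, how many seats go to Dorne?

Standard divisor 4421929/37 ≈ 119511.595; standard quotas: Arden 2.346, Brisco 1.221, Carrow 11.273, Dorne 2.337, Eskel 11.801, Farrow 8.022.
Rounding up gives 3, 2, 12, 3, 12, 9 = 41 seats, so the divisor must be adjusted.
With modified divisor 135800: modified quotas Arden 2.064, Brisco 1.075, Carrow 9.921, Dorne 2.057, Eskel 10.385, Farrow 7.060.
Rounding up: Arden 3, Brisco 2, Carrow 10, Dorne 3, Eskel 11, Farrow 8 (total 37).
Dorne receives 3.

3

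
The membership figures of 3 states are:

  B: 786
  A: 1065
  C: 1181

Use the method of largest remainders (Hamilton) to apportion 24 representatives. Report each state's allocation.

Standard divisor: 3032 ÷ 24 ≈ 126.333.
Standard quotas: B 6.222, A 8.430, C 9.348.
Lower quotas: B 6, A 8, C 9 (sum 23, leaving 1 seat).
Remainders in descending order: A 0.430, C 0.348, B 0.222.
The surplus seat goes to A.

B=6; A=9; C=9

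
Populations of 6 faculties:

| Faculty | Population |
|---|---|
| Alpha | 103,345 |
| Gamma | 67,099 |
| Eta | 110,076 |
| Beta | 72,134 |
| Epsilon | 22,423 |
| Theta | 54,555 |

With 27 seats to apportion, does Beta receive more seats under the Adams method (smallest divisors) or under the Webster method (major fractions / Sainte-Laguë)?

Adams: Alpha 6, Gamma 4, Eta 7, Beta 4, Epsilon 2, Theta 4.
Webster: Alpha 7, Gamma 4, Eta 7, Beta 5, Epsilon 1, Theta 3.
Beta gets 4 under Adams and 5 under Webster.

Webster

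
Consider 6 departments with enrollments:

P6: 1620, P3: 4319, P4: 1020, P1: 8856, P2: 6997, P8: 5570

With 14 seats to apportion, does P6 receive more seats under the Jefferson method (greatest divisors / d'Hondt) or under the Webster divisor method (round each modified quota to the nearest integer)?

Webster

Jefferson: P6 0, P3 2, P4 0, P1 5, P2 4, P8 3.
Webster: P6 1, P3 2, P4 1, P1 4, P2 3, P8 3.
P6 gets 0 under Jefferson and 1 under Webster.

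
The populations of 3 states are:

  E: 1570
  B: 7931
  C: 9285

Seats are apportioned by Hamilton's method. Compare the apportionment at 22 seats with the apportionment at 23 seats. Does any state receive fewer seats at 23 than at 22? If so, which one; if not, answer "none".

none

At 22 seats: E 2, B 9, C 11.
At 23 seats: E 2, B 10, C 11.
No state's allocation decreased.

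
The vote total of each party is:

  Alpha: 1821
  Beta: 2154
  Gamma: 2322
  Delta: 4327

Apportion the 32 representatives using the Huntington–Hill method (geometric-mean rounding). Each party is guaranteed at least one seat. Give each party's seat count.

Alpha: 6, Beta: 6, Gamma: 7, Delta: 13

With divisor 332.4: modified quotas Alpha 5.478, Beta 6.480, Gamma 6.986, Delta 13.017.
Geometric-mean thresholds: Alpha √(5·6)=5.477, Beta √(6·7)=6.481, Gamma √(6·7)=6.481, Delta √(13·14)=13.491.
Each quota rounded against its threshold gives Alpha 6, Beta 6, Gamma 7, Delta 13 (total 32).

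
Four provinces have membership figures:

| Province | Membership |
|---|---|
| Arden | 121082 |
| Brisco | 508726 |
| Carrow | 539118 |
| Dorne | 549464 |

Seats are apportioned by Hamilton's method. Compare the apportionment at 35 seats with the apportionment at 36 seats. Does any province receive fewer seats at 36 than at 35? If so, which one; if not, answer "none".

none

At 35 seats: Arden 3, Brisco 10, Carrow 11, Dorne 11.
At 36 seats: Arden 3, Brisco 11, Carrow 11, Dorne 11.
No province's allocation decreased.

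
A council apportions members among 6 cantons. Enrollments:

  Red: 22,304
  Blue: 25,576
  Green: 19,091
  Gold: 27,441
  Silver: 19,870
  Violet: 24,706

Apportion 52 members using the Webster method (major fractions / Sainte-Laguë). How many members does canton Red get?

Standard divisor 138988/52 ≈ 2672.846; standard quotas: Red 8.345, Blue 9.569, Green 7.143, Gold 10.267, Silver 7.434, Violet 9.243.
Rounding to the nearest integer gives 8, 10, 7, 10, 7, 9 = 51 seats, so the divisor must be adjusted.
With modified divisor 2640: modified quotas Red 8.448, Blue 9.688, Green 7.231, Gold 10.394, Silver 7.527, Violet 9.358.
Rounding to the nearest integer: Red 8, Blue 10, Green 7, Gold 10, Silver 8, Violet 9 (total 52).
Red receives 8.

8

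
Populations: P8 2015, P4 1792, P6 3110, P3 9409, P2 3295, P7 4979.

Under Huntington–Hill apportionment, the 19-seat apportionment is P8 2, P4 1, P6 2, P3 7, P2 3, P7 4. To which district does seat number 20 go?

Priority for the next seat is population ÷ (√(s·(s+1))).
Priorities: P8 822.620, P4 1267.135, P6 1269.652, P3 1257.331, P2 951.185, P7 1113.338.
Highest priority: P6.

P6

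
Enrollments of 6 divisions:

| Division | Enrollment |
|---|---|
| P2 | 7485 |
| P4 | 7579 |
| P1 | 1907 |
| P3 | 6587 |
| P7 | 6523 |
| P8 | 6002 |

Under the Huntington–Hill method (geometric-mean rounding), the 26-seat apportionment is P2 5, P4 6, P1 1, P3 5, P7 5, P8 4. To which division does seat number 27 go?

Priority for the next seat is population ÷ (√(s·(s+1))).
Priorities: P2 1366.568, P4 1169.465, P1 1348.453, P3 1202.616, P7 1190.931, P8 1342.088.
Highest priority: P2.

P2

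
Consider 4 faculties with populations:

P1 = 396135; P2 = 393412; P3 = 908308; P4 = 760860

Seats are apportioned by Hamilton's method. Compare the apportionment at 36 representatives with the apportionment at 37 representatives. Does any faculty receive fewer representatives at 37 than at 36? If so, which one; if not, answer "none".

At 36 seats: P1 6, P2 6, P3 13, P4 11.
At 37 seats: P1 6, P2 6, P3 14, P4 11.
No faculty's allocation decreased.

none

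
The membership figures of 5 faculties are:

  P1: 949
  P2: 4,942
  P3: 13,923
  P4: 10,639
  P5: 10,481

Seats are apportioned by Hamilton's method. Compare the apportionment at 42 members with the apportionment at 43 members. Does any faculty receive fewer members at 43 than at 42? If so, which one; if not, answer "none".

At 42 seats: P1 1, P2 5, P3 14, P4 11, P5 11.
At 43 seats: P1 1, P2 5, P3 15, P4 11, P5 11.
No faculty's allocation decreased.

none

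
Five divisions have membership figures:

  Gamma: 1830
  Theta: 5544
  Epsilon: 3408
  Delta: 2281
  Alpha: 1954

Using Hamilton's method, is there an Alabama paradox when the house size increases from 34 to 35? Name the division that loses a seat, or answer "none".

At 34 seats: Gamma 4, Theta 13, Epsilon 8, Delta 5, Alpha 4.
At 35 seats: Gamma 4, Theta 13, Epsilon 8, Delta 5, Alpha 5.
No division's allocation decreased.

none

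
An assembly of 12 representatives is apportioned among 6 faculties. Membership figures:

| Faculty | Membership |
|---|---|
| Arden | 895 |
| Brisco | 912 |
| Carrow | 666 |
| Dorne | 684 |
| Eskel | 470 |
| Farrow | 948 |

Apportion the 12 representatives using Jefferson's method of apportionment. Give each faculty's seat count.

Arden 2, Brisco 2, Carrow 2, Dorne 2, Eskel 1, Farrow 3

Standard divisor 4575/12 ≈ 381.25; standard quotas: Arden 2.348, Brisco 2.392, Carrow 1.747, Dorne 1.794, Eskel 1.233, Farrow 2.487.
Rounding down gives 2, 2, 1, 1, 1, 2 = 9 seats, so the divisor must be adjusted.
With modified divisor 310: modified quotas Arden 2.887, Brisco 2.942, Carrow 2.148, Dorne 2.206, Eskel 1.516, Farrow 3.058.
Rounding down: Arden 2, Brisco 2, Carrow 2, Dorne 2, Eskel 1, Farrow 3 (total 12).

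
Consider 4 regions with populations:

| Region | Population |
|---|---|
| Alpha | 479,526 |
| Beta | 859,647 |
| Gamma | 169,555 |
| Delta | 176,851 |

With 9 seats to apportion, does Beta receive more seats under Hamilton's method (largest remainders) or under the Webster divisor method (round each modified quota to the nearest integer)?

Hamilton: Alpha 2, Beta 5, Gamma 1, Delta 1.
Webster: Alpha 3, Beta 4, Gamma 1, Delta 1.
Beta gets 5 under Hamilton and 4 under Webster.

Hamilton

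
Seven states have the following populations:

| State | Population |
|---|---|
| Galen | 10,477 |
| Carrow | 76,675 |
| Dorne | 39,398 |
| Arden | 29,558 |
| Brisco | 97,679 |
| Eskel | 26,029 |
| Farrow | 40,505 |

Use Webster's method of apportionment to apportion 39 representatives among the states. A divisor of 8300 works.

With modified divisor 8300: modified quotas Galen 1.262, Carrow 9.238, Dorne 4.747, Arden 3.561, Brisco 11.769, Eskel 3.136, Farrow 4.880.
Rounding to the nearest integer: Galen 1, Carrow 9, Dorne 5, Arden 4, Brisco 12, Eskel 3, Farrow 5 (total 39).

Galen: 1, Carrow: 9, Dorne: 5, Arden: 4, Brisco: 12, Eskel: 3, Farrow: 5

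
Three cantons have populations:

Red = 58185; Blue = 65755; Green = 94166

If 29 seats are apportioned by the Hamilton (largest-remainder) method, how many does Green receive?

The standard divisor is 218106/29 ≈ 7520.897.
Standard quotas: Red 7.7364, Blue 8.7430, Green 12.5206.
Lower quotas: Red 7, Blue 8, Green 12 (sum 27, leaving 2 seats).
Remainders in descending order: Blue 0.7430, Red 0.7364, Green 0.5206.
The surplus seats go to Blue, Red.
Green receives 12.

12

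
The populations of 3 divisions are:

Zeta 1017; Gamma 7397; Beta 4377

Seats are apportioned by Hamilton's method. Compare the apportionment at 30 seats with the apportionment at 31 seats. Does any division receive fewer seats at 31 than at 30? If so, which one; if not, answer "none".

Zeta

At 30 seats: Zeta 3, Gamma 17, Beta 10.
At 31 seats: Zeta 2, Gamma 18, Beta 11.
Zeta drops from 3 to 2.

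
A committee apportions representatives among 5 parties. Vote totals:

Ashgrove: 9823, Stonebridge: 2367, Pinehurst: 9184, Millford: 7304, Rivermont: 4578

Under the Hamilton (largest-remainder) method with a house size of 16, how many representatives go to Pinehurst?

4

Total 33256; standard divisor 33256/16 ≈ 2078.5.
Standard quotas: Ashgrove 4.7260, Stonebridge 1.1388, Pinehurst 4.4186, Millford 3.5141, Rivermont 2.2025.
Lower quotas: Ashgrove 4, Stonebridge 1, Pinehurst 4, Millford 3, Rivermont 2 (sum 14, leaving 2 seats).
Remainders in descending order: Ashgrove 0.7260, Millford 0.5141, Pinehurst 0.4186, Rivermont 0.2025, Stonebridge 0.1388.
Largest remainders: Ashgrove, Millford receive the extra seats.
Pinehurst receives 4.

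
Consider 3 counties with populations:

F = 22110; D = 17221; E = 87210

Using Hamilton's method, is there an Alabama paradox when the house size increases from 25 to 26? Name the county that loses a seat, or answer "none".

At 25 seats: F 4, D 4, E 17.
At 26 seats: F 5, D 3, E 18.
D drops from 4 to 3.

D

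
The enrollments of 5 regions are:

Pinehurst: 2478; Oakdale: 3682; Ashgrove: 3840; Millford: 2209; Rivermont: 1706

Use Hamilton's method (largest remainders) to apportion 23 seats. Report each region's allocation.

Standard divisor: 13915 ÷ 23 = 605.
Standard quotas: Pinehurst 4.096, Oakdale 6.086, Ashgrove 6.347, Millford 3.651, Rivermont 2.820.
Lower quotas: Pinehurst 4, Oakdale 6, Ashgrove 6, Millford 3, Rivermont 2 (sum 21, leaving 2 seats).
Remainders in descending order: Rivermont 0.820, Millford 0.651, Ashgrove 0.347, Pinehurst 0.096, Oakdale 0.086.
Largest remainders: Rivermont, Millford receive the extra seats.

Pinehurst: 4, Oakdale: 6, Ashgrove: 6, Millford: 4, Rivermont: 3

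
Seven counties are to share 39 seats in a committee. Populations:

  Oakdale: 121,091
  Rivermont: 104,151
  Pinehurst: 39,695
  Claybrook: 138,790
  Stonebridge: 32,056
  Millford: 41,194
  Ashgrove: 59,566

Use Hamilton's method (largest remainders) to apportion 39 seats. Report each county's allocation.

The standard divisor is 536543/39 ≈ 13757.513.
Standard quotas: Oakdale 8.8018, Rivermont 7.5705, Pinehurst 2.8853, Claybrook 10.0883, Stonebridge 2.3301, Millford 2.9943, Ashgrove 4.3297.
Lower quotas: Oakdale 8, Rivermont 7, Pinehurst 2, Claybrook 10, Stonebridge 2, Millford 2, Ashgrove 4 (sum 35, leaving 4 seats).
Remainders in descending order: Millford 0.9943, Pinehurst 0.8853, Oakdale 0.8018, Rivermont 0.5705, Stonebridge 0.3301, Ashgrove 0.3297, Claybrook 0.0883.
The surplus seats go to Millford, Pinehurst, Oakdale, Rivermont.

Oakdale=9, Rivermont=8, Pinehurst=3, Claybrook=10, Stonebridge=2, Millford=3, Ashgrove=4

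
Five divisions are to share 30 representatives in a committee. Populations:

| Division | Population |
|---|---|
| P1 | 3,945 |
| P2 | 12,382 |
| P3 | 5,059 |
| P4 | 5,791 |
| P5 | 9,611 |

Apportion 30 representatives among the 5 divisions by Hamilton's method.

The standard divisor is 36788/30 ≈ 1226.267.
Standard quotas: P1 3.2171, P2 10.0973, P3 4.1255, P4 4.7225, P5 7.8376.
Lower quotas: P1 3, P2 10, P3 4, P4 4, P5 7 (sum 28, leaving 2 seats).
Remainders in descending order: P5 0.8376, P4 0.7225, P1 0.2171, P3 0.1255, P2 0.0973.
The surplus seats go to P5, P4.

P1: 3; P2: 10; P3: 4; P4: 5; P5: 8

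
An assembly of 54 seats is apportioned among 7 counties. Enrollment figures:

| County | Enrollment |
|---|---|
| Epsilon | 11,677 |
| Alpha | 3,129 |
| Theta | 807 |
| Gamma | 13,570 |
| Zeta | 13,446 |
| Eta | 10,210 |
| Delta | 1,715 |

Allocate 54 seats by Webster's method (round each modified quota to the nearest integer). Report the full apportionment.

Epsilon=12, Alpha=3, Theta=1, Gamma=13, Zeta=13, Eta=10, Delta=2

Standard divisor 54554/54 ≈ 1010.259; standard quotas: Epsilon 11.558, Alpha 3.097, Theta 0.799, Gamma 13.432, Zeta 13.309, Eta 10.106, Delta 1.698.
Rounding to the nearest integer gives Epsilon 12, Alpha 3, Theta 1, Gamma 13, Zeta 13, Eta 10, Delta 2 — total 54, matching the house size, so no adjustment is needed.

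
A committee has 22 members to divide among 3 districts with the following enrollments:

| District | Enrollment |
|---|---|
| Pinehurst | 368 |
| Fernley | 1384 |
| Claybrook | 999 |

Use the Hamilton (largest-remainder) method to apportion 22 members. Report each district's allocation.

Pinehurst 3, Fernley 11, Claybrook 8

Total 2751; standard divisor 2751/22 ≈ 125.045.
Standard quotas: Pinehurst 2.943, Fernley 11.068, Claybrook 7.989.
Lower quotas: Pinehurst 2, Fernley 11, Claybrook 7 (sum 20, leaving 2 seats).
Remainders in descending order: Claybrook 0.989, Pinehurst 0.943, Fernley 0.068.
Largest remainders: Claybrook, Pinehurst receive the extra seats.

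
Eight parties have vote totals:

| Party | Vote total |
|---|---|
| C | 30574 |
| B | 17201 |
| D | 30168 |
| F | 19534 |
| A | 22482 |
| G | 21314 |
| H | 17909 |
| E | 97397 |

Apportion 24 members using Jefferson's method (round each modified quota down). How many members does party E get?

Standard divisor 256579/24 ≈ 10690.792; standard quotas: C 2.860, B 1.609, D 2.822, F 1.827, A 2.103, G 1.994, H 1.675, E 9.110.
Rounding down gives 2, 1, 2, 1, 2, 1, 1, 9 = 19 seats, so the divisor must be adjusted.
With modified divisor 9300: modified quotas C 3.288, B 1.850, D 3.244, F 2.100, A 2.417, G 2.292, H 1.926, E 10.473.
Rounding down: C 3, B 1, D 3, F 2, A 2, G 2, H 1, E 10 (total 24).
E receives 10.

10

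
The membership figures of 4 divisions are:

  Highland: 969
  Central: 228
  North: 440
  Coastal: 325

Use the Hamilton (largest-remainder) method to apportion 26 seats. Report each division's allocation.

Highland 13; Central 3; North 6; Coastal 4

The standard divisor is 1962/26 ≈ 75.462.
Standard quotas: Highland 12.841, Central 3.021, North 5.831, Coastal 4.307.
Lower quotas: Highland 12, Central 3, North 5, Coastal 4 (sum 24, leaving 2 seats).
Remainders in descending order: Highland 0.841, North 0.831, Coastal 0.307, Central 0.021.
The surplus seats go to Highland, North.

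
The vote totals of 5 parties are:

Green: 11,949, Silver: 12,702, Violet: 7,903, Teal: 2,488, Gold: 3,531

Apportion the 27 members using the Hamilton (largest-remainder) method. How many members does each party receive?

The standard divisor is 38573/27 ≈ 1428.63.
Standard quotas: Green 8.3640, Silver 8.8910, Violet 5.5319, Teal 1.7415, Gold 2.4716.
Lower quotas: Green 8, Silver 8, Violet 5, Teal 1, Gold 2 (sum 24, leaving 3 seats).
Remainders in descending order: Silver 0.8910, Teal 0.7415, Violet 0.5319, Gold 0.4716, Green 0.3640.
The surplus seats go to Silver, Teal, Violet.

Green=8; Silver=9; Violet=6; Teal=2; Gold=2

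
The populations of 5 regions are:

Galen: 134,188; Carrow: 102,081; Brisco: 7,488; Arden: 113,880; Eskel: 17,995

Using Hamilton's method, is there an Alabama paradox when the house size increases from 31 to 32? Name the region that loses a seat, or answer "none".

At 31 seats: Galen 11, Carrow 8, Brisco 1, Arden 9, Eskel 2.
At 32 seats: Galen 11, Carrow 9, Brisco 1, Arden 10, Eskel 1.
Eskel drops from 2 to 1.

Eskel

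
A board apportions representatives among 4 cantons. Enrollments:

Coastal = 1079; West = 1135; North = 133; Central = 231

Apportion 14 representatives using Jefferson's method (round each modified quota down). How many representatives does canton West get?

7

Standard divisor 2578/14 ≈ 184.143; standard quotas: Coastal 5.860, West 6.164, North 0.722, Central 1.254.
Rounding down gives 5, 6, 0, 1 = 12 seats, so the divisor must be adjusted.
With modified divisor 160: modified quotas Coastal 6.744, West 7.094, North 0.831, Central 1.444.
Rounding down: Coastal 6, West 7, North 0, Central 1 (total 14).
West receives 7.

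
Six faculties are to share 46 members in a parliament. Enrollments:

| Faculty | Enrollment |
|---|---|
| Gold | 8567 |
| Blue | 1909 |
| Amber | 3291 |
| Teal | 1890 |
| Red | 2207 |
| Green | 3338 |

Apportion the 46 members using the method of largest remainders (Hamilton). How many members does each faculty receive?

Gold: 19; Blue: 4; Amber: 7; Teal: 4; Red: 5; Green: 7

Total 21202; standard divisor 21202/46 ≈ 460.913.
Standard quotas: Gold 18.5870, Blue 4.1418, Amber 7.1402, Teal 4.1006, Red 4.7883, Green 7.2421.
Lower quotas: Gold 18, Blue 4, Amber 7, Teal 4, Red 4, Green 7 (sum 44, leaving 2 seats).
Remainders in descending order: Red 0.7883, Gold 0.5870, Green 0.2421, Blue 0.1418, Amber 0.1402, Teal 0.1006.
Largest remainders: Red, Gold receive the extra seats.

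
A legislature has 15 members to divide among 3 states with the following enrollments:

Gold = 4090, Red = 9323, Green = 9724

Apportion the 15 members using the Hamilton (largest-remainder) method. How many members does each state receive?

Total 23137; standard divisor 23137/15 ≈ 1542.467.
Standard quotas: Gold 2.6516, Red 6.0442, Green 6.3042.
Lower quotas: Gold 2, Red 6, Green 6 (sum 14, leaving 1 seat).
Remainders in descending order: Gold 0.6516, Green 0.3042, Red 0.0442.
Largest remainder: Gold receives the extra seat.

Gold: 3, Red: 6, Green: 6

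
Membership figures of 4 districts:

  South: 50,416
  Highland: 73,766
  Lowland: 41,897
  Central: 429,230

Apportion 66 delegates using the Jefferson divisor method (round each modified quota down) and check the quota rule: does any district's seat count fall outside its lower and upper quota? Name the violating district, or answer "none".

Standard quotas: South 5.589, Highland 8.178, Lowland 4.645, Central 47.587.
Jefferson allocation: South 5, Highland 8, Lowland 4, Central 49.
Central has quota 47.587 (lower 47, upper 48) but receives 49 — outside the quota interval.

Central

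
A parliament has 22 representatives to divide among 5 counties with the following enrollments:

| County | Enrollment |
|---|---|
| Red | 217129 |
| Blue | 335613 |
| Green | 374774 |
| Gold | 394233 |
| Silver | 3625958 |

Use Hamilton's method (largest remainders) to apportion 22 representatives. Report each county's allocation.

Red=1, Blue=1, Green=2, Gold=2, Silver=16

Standard divisor: 4947707 ÷ 22 ≈ 224895.773.
Standard quotas: Red 0.9655, Blue 1.4923, Green 1.6664, Gold 1.7530, Silver 16.1228.
Lower quotas: Red 0, Blue 1, Green 1, Gold 1, Silver 16 (sum 19, leaving 3 seats).
Remainders in descending order: Red 0.9655, Gold 0.7530, Green 0.6664, Blue 0.4923, Silver 0.1228.
The surplus seats go to Red, Gold, Green.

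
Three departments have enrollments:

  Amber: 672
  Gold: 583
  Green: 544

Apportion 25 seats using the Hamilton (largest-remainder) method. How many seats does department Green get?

Total 1799; standard divisor 1799/25 ≈ 71.96.
Standard quotas: Amber 9.339, Gold 8.102, Green 7.560.
Lower quotas: Amber 9, Gold 8, Green 7 (sum 24, leaving 1 seat).
Remainders in descending order: Green 0.560, Amber 0.339, Gold 0.102.
Largest remainder: Green receives the extra seat.
Green receives 8.

8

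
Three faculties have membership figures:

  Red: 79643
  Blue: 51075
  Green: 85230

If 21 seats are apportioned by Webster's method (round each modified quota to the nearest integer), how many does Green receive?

8

Standard divisor 215948/21 ≈ 10283.238; standard quotas: Red 7.745, Blue 4.967, Green 8.288.
Rounding to the nearest integer gives Red 8, Blue 5, Green 8 — total 21, matching the house size, so no adjustment is needed.
Green receives 8.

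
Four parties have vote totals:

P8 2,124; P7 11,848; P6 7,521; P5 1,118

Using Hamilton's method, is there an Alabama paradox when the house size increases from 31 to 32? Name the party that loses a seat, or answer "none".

At 31 seats: P8 3, P7 16, P6 10, P5 2.
At 32 seats: P8 3, P7 17, P6 11, P5 1.
P5 drops from 2 to 1.

P5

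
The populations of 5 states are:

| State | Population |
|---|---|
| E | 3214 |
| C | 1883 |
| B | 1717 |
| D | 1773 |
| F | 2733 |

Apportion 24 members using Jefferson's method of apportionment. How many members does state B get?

Standard divisor 11320/24 ≈ 471.667; standard quotas: E 6.814, C 3.992, B 3.640, D 3.759, F 5.794.
Rounding down gives 6, 3, 3, 3, 5 = 20 seats, so the divisor must be adjusted.
With modified divisor 440: modified quotas E 7.305, C 4.280, B 3.902, D 4.030, F 6.211.
Rounding down: E 7, C 4, B 3, D 4, F 6 (total 24).
B receives 3.

3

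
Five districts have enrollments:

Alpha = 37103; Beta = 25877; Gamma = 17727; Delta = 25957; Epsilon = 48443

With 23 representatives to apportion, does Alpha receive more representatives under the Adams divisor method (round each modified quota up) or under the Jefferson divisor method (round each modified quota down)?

Adams: Alpha 5, Beta 4, Gamma 3, Delta 4, Epsilon 7.
Jefferson: Alpha 6, Beta 4, Gamma 2, Delta 4, Epsilon 7.
Alpha gets 5 under Adams and 6 under Jefferson.

Jefferson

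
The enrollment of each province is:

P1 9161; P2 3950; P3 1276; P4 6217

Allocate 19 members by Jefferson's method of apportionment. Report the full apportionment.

Standard divisor 20604/19 ≈ 1084.421; standard quotas: P1 8.448, P2 3.642, P3 1.177, P4 5.733.
Rounding down gives 8, 3, 1, 5 = 17 seats, so the divisor must be adjusted.
With modified divisor 1000: modified quotas P1 9.161, P2 3.950, P3 1.276, P4 6.217.
Rounding down: P1 9, P2 3, P3 1, P4 6 (total 19).

P1 9, P2 3, P3 1, P4 6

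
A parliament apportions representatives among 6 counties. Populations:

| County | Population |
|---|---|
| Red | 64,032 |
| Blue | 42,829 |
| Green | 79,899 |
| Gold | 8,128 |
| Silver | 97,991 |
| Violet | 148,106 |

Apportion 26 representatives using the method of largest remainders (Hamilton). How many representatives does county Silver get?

6

The standard divisor is 440985/26 ≈ 16960.962.
Standard quotas: Red 3.7753, Blue 2.5252, Green 4.7108, Gold 0.4792, Silver 5.7774, Violet 8.7322.
Lower quotas: Red 3, Blue 2, Green 4, Gold 0, Silver 5, Violet 8 (sum 22, leaving 4 seats).
Remainders in descending order: Silver 0.7774, Red 0.7753, Violet 0.7322, Green 0.7108, Blue 0.5252, Gold 0.4792.
Largest remainders: Silver, Red, Violet, Green receive the extra seats.
Silver receives 6.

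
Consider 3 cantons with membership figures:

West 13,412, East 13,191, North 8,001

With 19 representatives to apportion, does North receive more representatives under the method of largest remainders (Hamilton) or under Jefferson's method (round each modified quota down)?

Hamilton: West 7, East 7, North 5.
Jefferson: West 8, East 7, North 4.
North gets 5 under Hamilton and 4 under Jefferson.

Hamilton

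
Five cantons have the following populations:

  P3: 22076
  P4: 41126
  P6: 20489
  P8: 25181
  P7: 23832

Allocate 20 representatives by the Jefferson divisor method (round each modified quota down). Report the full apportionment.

Standard divisor 132704/20 ≈ 6635.2; standard quotas: P3 3.327, P4 6.198, P6 3.088, P8 3.795, P7 3.592.
Rounding down gives 3, 6, 3, 3, 3 = 18 seats, so the divisor must be adjusted.
With modified divisor 5900: modified quotas P3 3.742, P4 6.971, P6 3.473, P8 4.268, P7 4.039.
Rounding down: P3 3, P4 6, P6 3, P8 4, P7 4 (total 20).

P3 3, P4 6, P6 3, P8 4, P7 4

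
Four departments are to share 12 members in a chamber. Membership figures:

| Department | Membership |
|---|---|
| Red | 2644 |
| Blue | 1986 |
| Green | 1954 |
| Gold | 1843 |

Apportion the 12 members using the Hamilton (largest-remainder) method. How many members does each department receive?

Red=4, Blue=3, Green=3, Gold=2

Standard divisor: 8427 ÷ 12 ≈ 702.25.
Standard quotas: Red 3.765, Blue 2.828, Green 2.782, Gold 2.624.
Lower quotas: Red 3, Blue 2, Green 2, Gold 2 (sum 9, leaving 3 seats).
Remainders in descending order: Blue 0.828, Green 0.782, Red 0.765, Gold 0.624.
The surplus seats go to Blue, Green, Red.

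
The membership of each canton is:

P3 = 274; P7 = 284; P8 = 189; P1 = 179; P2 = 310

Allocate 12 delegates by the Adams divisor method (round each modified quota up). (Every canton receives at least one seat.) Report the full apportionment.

Standard divisor 1236/12 ≈ 103; standard quotas: P3 2.660, P7 2.757, P8 1.835, P1 1.738, P2 3.010.
Rounding up gives 3, 3, 2, 2, 4 = 14 seats, so the divisor must be adjusted.
With modified divisor 140: modified quotas P3 1.957, P7 2.029, P8 1.350, P1 1.279, P2 2.214.
Rounding up: P3 2, P7 3, P8 2, P1 2, P2 3 (total 12).

P3=2, P7=3, P8=2, P1=2, P2=3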